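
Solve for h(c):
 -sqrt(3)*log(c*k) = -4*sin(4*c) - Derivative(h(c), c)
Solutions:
 h(c) = C1 + sqrt(3)*c*(log(c*k) - 1) + cos(4*c)


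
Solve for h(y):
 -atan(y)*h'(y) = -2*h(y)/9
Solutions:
 h(y) = C1*exp(2*Integral(1/atan(y), y)/9)


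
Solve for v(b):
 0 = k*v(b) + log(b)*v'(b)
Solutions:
 v(b) = C1*exp(-k*li(b))


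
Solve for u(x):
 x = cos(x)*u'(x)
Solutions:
 u(x) = C1 + Integral(x/cos(x), x)


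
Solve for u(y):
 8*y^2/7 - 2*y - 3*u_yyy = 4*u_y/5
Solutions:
 u(y) = C1 + C2*sin(2*sqrt(15)*y/15) + C3*cos(2*sqrt(15)*y/15) + 10*y^3/21 - 5*y^2/4 - 75*y/7


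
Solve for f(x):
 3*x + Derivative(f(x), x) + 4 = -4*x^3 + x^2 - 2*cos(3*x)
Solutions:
 f(x) = C1 - x^4 + x^3/3 - 3*x^2/2 - 4*x - 2*sin(3*x)/3


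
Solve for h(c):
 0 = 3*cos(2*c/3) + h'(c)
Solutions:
 h(c) = C1 - 9*sin(2*c/3)/2


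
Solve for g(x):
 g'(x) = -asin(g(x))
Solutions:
 Integral(1/asin(_y), (_y, g(x))) = C1 - x


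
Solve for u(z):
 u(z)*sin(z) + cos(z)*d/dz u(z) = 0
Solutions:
 u(z) = C1*cos(z)


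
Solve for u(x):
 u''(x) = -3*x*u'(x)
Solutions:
 u(x) = C1 + C2*erf(sqrt(6)*x/2)


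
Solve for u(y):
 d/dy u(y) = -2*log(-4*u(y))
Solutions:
 Integral(1/(log(-_y) + 2*log(2)), (_y, u(y)))/2 = C1 - y


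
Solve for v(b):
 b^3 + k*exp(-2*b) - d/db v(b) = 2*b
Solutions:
 v(b) = C1 + b^4/4 - b^2 - k*exp(-2*b)/2


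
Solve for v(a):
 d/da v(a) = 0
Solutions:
 v(a) = C1


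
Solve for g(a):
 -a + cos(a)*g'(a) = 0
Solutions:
 g(a) = C1 + Integral(a/cos(a), a)


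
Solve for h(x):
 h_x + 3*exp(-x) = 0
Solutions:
 h(x) = C1 + 3*exp(-x)


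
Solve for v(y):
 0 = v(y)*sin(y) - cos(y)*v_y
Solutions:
 v(y) = C1/cos(y)


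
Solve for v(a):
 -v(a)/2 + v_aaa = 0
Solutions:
 v(a) = C3*exp(2^(2/3)*a/2) + (C1*sin(2^(2/3)*sqrt(3)*a/4) + C2*cos(2^(2/3)*sqrt(3)*a/4))*exp(-2^(2/3)*a/4)


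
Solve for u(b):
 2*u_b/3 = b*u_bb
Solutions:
 u(b) = C1 + C2*b^(5/3)


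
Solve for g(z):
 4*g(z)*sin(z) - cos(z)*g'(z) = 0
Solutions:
 g(z) = C1/cos(z)^4


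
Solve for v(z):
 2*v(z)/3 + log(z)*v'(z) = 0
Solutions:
 v(z) = C1*exp(-2*li(z)/3)


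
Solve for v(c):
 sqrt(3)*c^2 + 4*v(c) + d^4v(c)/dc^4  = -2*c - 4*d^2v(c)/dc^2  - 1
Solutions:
 v(c) = -sqrt(3)*c^2/4 - c/2 + (C1 + C2*c)*sin(sqrt(2)*c) + (C3 + C4*c)*cos(sqrt(2)*c) - 1/4 + sqrt(3)/2


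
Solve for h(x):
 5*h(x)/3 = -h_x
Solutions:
 h(x) = C1*exp(-5*x/3)


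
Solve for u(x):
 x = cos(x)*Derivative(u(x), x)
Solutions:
 u(x) = C1 + Integral(x/cos(x), x)


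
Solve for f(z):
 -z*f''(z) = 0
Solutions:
 f(z) = C1 + C2*z


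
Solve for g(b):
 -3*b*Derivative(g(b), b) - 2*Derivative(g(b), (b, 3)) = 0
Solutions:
 g(b) = C1 + Integral(C2*airyai(-2^(2/3)*3^(1/3)*b/2) + C3*airybi(-2^(2/3)*3^(1/3)*b/2), b)


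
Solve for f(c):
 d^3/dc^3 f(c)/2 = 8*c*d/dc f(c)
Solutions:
 f(c) = C1 + Integral(C2*airyai(2*2^(1/3)*c) + C3*airybi(2*2^(1/3)*c), c)


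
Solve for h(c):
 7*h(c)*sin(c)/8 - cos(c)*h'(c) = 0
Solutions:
 h(c) = C1/cos(c)^(7/8)


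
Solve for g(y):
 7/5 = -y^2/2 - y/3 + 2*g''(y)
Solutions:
 g(y) = C1 + C2*y + y^4/48 + y^3/36 + 7*y^2/20


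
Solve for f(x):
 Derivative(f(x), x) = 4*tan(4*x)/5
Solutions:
 f(x) = C1 - log(cos(4*x))/5


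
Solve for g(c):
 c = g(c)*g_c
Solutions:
 g(c) = -sqrt(C1 + c^2)
 g(c) = sqrt(C1 + c^2)


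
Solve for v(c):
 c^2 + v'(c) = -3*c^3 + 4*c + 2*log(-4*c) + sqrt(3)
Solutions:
 v(c) = C1 - 3*c^4/4 - c^3/3 + 2*c^2 + 2*c*log(-c) + c*(-2 + sqrt(3) + 4*log(2))


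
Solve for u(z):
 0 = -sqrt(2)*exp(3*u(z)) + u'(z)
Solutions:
 u(z) = log(-1/(C1 + 3*sqrt(2)*z))/3
 u(z) = log((-1/(C1 + sqrt(2)*z))^(1/3)*(-3^(2/3) - 3*3^(1/6)*I)/6)
 u(z) = log((-1/(C1 + sqrt(2)*z))^(1/3)*(-3^(2/3) + 3*3^(1/6)*I)/6)


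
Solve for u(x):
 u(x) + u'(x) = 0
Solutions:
 u(x) = C1*exp(-x)


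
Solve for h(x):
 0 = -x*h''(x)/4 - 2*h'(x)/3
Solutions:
 h(x) = C1 + C2/x^(5/3)


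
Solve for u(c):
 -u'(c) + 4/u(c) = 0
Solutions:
 u(c) = -sqrt(C1 + 8*c)
 u(c) = sqrt(C1 + 8*c)


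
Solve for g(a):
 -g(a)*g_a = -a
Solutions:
 g(a) = -sqrt(C1 + a^2)
 g(a) = sqrt(C1 + a^2)


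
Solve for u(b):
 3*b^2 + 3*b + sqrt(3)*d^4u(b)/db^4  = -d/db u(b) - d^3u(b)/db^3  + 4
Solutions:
 u(b) = C1 + C2*exp(b*(-4*sqrt(3) + 2*18^(1/3)/(9*sqrt(255) + 83*sqrt(3))^(1/3) + 12^(1/3)*(9*sqrt(255) + 83*sqrt(3))^(1/3))/36)*sin(2^(1/3)*3^(1/6)*b*(-2^(1/3)*3^(2/3)*(9*sqrt(255) + 83*sqrt(3))^(1/3) + 6/(9*sqrt(255) + 83*sqrt(3))^(1/3))/36) + C3*exp(b*(-4*sqrt(3) + 2*18^(1/3)/(9*sqrt(255) + 83*sqrt(3))^(1/3) + 12^(1/3)*(9*sqrt(255) + 83*sqrt(3))^(1/3))/36)*cos(2^(1/3)*3^(1/6)*b*(-2^(1/3)*3^(2/3)*(9*sqrt(255) + 83*sqrt(3))^(1/3) + 6/(9*sqrt(255) + 83*sqrt(3))^(1/3))/36) + C4*exp(-b*(2*18^(1/3)/(9*sqrt(255) + 83*sqrt(3))^(1/3) + 2*sqrt(3) + 12^(1/3)*(9*sqrt(255) + 83*sqrt(3))^(1/3))/18) - b^3 - 3*b^2/2 + 10*b


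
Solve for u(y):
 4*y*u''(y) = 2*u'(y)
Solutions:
 u(y) = C1 + C2*y^(3/2)


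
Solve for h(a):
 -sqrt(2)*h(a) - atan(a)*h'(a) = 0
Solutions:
 h(a) = C1*exp(-sqrt(2)*Integral(1/atan(a), a))


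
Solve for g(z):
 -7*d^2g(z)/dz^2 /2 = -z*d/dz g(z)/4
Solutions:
 g(z) = C1 + C2*erfi(sqrt(7)*z/14)


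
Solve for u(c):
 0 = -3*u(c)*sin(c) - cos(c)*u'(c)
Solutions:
 u(c) = C1*cos(c)^3


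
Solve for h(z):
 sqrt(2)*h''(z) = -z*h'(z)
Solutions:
 h(z) = C1 + C2*erf(2^(1/4)*z/2)


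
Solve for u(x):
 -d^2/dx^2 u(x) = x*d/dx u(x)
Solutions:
 u(x) = C1 + C2*erf(sqrt(2)*x/2)


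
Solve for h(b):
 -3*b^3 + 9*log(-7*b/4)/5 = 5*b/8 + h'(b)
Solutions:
 h(b) = C1 - 3*b^4/4 - 5*b^2/16 + 9*b*log(-b)/5 + 9*b*(-2*log(2) - 1 + log(7))/5


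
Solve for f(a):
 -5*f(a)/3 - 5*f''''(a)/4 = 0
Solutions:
 f(a) = (C1*sin(3^(3/4)*a/3) + C2*cos(3^(3/4)*a/3))*exp(-3^(3/4)*a/3) + (C3*sin(3^(3/4)*a/3) + C4*cos(3^(3/4)*a/3))*exp(3^(3/4)*a/3)


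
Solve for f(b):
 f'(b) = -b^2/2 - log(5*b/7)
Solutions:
 f(b) = C1 - b^3/6 - b*log(b) + b*log(7/5) + b


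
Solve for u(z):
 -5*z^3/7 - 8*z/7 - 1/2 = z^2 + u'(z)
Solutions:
 u(z) = C1 - 5*z^4/28 - z^3/3 - 4*z^2/7 - z/2


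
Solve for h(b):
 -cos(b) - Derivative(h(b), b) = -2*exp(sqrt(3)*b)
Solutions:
 h(b) = C1 + 2*sqrt(3)*exp(sqrt(3)*b)/3 - sin(b)


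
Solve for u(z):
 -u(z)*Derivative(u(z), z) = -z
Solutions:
 u(z) = -sqrt(C1 + z^2)
 u(z) = sqrt(C1 + z^2)


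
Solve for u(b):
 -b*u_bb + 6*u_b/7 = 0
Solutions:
 u(b) = C1 + C2*b^(13/7)


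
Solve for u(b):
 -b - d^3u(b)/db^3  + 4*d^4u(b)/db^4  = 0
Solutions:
 u(b) = C1 + C2*b + C3*b^2 + C4*exp(b/4) - b^4/24 - 2*b^3/3


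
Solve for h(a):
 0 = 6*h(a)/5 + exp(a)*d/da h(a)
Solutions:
 h(a) = C1*exp(6*exp(-a)/5)


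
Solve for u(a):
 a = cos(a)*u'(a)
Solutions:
 u(a) = C1 + Integral(a/cos(a), a)


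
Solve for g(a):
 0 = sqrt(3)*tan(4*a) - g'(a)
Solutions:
 g(a) = C1 - sqrt(3)*log(cos(4*a))/4


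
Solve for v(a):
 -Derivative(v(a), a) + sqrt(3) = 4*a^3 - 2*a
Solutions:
 v(a) = C1 - a^4 + a^2 + sqrt(3)*a


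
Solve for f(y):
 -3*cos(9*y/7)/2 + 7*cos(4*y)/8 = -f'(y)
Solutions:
 f(y) = C1 + 7*sin(9*y/7)/6 - 7*sin(4*y)/32


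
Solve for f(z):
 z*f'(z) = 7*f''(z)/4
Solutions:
 f(z) = C1 + C2*erfi(sqrt(14)*z/7)


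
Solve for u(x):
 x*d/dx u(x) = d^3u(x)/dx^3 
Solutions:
 u(x) = C1 + Integral(C2*airyai(x) + C3*airybi(x), x)


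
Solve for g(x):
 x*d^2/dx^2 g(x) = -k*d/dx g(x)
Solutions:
 g(x) = C1 + x^(1 - re(k))*(C2*sin(log(x)*Abs(im(k))) + C3*cos(log(x)*im(k)))


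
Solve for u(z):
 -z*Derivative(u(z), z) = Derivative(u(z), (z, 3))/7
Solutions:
 u(z) = C1 + Integral(C2*airyai(-7^(1/3)*z) + C3*airybi(-7^(1/3)*z), z)


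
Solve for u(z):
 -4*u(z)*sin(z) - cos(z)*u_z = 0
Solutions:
 u(z) = C1*cos(z)^4


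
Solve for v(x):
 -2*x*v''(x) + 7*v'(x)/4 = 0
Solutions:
 v(x) = C1 + C2*x^(15/8)


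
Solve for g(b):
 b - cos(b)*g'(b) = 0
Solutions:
 g(b) = C1 + Integral(b/cos(b), b)


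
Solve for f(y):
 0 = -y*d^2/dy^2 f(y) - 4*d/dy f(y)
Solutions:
 f(y) = C1 + C2/y^3


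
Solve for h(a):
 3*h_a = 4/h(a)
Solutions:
 h(a) = -sqrt(C1 + 24*a)/3
 h(a) = sqrt(C1 + 24*a)/3


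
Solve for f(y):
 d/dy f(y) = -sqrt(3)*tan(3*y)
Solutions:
 f(y) = C1 + sqrt(3)*log(cos(3*y))/3


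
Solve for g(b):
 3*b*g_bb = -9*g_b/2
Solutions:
 g(b) = C1 + C2/sqrt(b)


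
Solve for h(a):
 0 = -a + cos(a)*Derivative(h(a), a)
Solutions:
 h(a) = C1 + Integral(a/cos(a), a)


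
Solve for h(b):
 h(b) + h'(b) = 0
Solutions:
 h(b) = C1*exp(-b)


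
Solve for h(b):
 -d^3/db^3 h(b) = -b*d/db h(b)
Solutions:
 h(b) = C1 + Integral(C2*airyai(b) + C3*airybi(b), b)


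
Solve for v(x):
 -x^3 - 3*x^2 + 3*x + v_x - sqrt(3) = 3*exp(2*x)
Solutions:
 v(x) = C1 + x^4/4 + x^3 - 3*x^2/2 + sqrt(3)*x + 3*exp(2*x)/2


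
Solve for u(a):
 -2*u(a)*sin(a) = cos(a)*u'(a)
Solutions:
 u(a) = C1*cos(a)^2


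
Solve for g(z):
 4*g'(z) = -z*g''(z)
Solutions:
 g(z) = C1 + C2/z^3


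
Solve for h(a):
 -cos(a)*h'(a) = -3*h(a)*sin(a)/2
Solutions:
 h(a) = C1/cos(a)^(3/2)


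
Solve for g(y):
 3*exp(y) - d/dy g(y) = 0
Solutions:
 g(y) = C1 + 3*exp(y)


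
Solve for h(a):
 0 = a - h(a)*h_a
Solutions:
 h(a) = -sqrt(C1 + a^2)
 h(a) = sqrt(C1 + a^2)


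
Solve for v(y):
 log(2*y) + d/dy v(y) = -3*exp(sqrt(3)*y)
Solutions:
 v(y) = C1 - y*log(y) + y*(1 - log(2)) - sqrt(3)*exp(sqrt(3)*y)


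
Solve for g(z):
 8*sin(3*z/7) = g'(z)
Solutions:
 g(z) = C1 - 56*cos(3*z/7)/3


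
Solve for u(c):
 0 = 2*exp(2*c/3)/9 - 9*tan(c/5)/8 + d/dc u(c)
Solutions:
 u(c) = C1 - exp(2*c/3)/3 - 45*log(cos(c/5))/8


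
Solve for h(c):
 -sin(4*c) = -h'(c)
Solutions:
 h(c) = C1 - cos(4*c)/4


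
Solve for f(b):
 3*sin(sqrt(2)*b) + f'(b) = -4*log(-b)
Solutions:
 f(b) = C1 - 4*b*log(-b) + 4*b + 3*sqrt(2)*cos(sqrt(2)*b)/2


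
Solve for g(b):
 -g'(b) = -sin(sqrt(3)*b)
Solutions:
 g(b) = C1 - sqrt(3)*cos(sqrt(3)*b)/3


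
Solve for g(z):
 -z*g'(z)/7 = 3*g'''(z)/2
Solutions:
 g(z) = C1 + Integral(C2*airyai(-2^(1/3)*21^(2/3)*z/21) + C3*airybi(-2^(1/3)*21^(2/3)*z/21), z)


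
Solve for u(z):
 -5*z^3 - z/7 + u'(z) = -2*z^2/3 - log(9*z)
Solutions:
 u(z) = C1 + 5*z^4/4 - 2*z^3/9 + z^2/14 - z*log(z) - z*log(9) + z


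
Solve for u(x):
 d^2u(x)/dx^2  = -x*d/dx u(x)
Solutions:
 u(x) = C1 + C2*erf(sqrt(2)*x/2)


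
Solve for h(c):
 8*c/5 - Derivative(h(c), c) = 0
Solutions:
 h(c) = C1 + 4*c^2/5


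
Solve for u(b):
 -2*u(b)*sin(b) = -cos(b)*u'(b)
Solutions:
 u(b) = C1/cos(b)^2


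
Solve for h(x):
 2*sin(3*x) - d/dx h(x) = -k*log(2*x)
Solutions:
 h(x) = C1 + k*x*(log(x) - 1) + k*x*log(2) - 2*cos(3*x)/3


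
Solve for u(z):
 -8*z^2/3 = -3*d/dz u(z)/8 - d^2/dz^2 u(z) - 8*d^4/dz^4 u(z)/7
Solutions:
 u(z) = C1 + C2*exp(42^(1/3)*z*(-4*21^(1/3)/(27 + sqrt(1401))^(1/3) + 2^(1/3)*(27 + sqrt(1401))^(1/3))/48)*sin(14^(1/3)*3^(1/6)*z*(12*7^(1/3)/(27 + sqrt(1401))^(1/3) + 2^(1/3)*3^(2/3)*(27 + sqrt(1401))^(1/3))/48) + C3*exp(42^(1/3)*z*(-4*21^(1/3)/(27 + sqrt(1401))^(1/3) + 2^(1/3)*(27 + sqrt(1401))^(1/3))/48)*cos(14^(1/3)*3^(1/6)*z*(12*7^(1/3)/(27 + sqrt(1401))^(1/3) + 2^(1/3)*3^(2/3)*(27 + sqrt(1401))^(1/3))/48) + C4*exp(-42^(1/3)*z*(-4*21^(1/3)/(27 + sqrt(1401))^(1/3) + 2^(1/3)*(27 + sqrt(1401))^(1/3))/24) + 64*z^3/27 - 512*z^2/27 + 8192*z/81


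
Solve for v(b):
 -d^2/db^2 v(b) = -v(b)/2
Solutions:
 v(b) = C1*exp(-sqrt(2)*b/2) + C2*exp(sqrt(2)*b/2)


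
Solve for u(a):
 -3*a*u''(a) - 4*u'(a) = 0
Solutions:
 u(a) = C1 + C2/a^(1/3)


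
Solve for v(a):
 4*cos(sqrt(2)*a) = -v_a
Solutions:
 v(a) = C1 - 2*sqrt(2)*sin(sqrt(2)*a)


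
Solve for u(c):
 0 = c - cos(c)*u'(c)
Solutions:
 u(c) = C1 + Integral(c/cos(c), c)


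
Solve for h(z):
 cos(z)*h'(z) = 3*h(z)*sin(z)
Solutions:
 h(z) = C1/cos(z)^3


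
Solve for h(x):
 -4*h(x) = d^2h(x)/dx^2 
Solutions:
 h(x) = C1*sin(2*x) + C2*cos(2*x)


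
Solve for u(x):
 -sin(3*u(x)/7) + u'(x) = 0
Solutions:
 -x + 7*log(cos(3*u(x)/7) - 1)/6 - 7*log(cos(3*u(x)/7) + 1)/6 = C1


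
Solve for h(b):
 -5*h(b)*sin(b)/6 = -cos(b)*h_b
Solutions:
 h(b) = C1/cos(b)^(5/6)


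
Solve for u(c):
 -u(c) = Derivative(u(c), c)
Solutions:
 u(c) = C1*exp(-c)


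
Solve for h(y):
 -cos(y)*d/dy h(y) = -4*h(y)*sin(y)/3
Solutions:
 h(y) = C1/cos(y)^(4/3)


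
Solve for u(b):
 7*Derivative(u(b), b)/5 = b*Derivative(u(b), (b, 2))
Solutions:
 u(b) = C1 + C2*b^(12/5)


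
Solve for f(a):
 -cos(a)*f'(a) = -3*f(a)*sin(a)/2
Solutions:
 f(a) = C1/cos(a)^(3/2)


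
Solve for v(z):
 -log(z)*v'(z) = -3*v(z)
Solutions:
 v(z) = C1*exp(3*li(z))


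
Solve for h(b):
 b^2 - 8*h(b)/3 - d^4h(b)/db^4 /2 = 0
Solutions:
 h(b) = 3*b^2/8 + (C1*sin(sqrt(2)*3^(3/4)*b/3) + C2*cos(sqrt(2)*3^(3/4)*b/3))*exp(-sqrt(2)*3^(3/4)*b/3) + (C3*sin(sqrt(2)*3^(3/4)*b/3) + C4*cos(sqrt(2)*3^(3/4)*b/3))*exp(sqrt(2)*3^(3/4)*b/3)


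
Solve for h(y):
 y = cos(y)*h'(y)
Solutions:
 h(y) = C1 + Integral(y/cos(y), y)


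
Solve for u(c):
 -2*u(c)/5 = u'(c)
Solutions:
 u(c) = C1*exp(-2*c/5)


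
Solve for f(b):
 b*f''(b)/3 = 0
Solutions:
 f(b) = C1 + C2*b


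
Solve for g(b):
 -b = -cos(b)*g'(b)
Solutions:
 g(b) = C1 + Integral(b/cos(b), b)


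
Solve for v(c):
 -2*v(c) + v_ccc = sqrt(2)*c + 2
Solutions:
 v(c) = C3*exp(2^(1/3)*c) - sqrt(2)*c/2 + (C1*sin(2^(1/3)*sqrt(3)*c/2) + C2*cos(2^(1/3)*sqrt(3)*c/2))*exp(-2^(1/3)*c/2) - 1


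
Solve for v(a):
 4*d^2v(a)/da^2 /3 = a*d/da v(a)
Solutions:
 v(a) = C1 + C2*erfi(sqrt(6)*a/4)


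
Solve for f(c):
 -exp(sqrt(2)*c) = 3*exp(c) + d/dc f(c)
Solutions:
 f(c) = C1 - 3*exp(c) - sqrt(2)*exp(sqrt(2)*c)/2


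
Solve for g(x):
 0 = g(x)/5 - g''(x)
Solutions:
 g(x) = C1*exp(-sqrt(5)*x/5) + C2*exp(sqrt(5)*x/5)


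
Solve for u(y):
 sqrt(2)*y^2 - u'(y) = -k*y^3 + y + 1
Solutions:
 u(y) = C1 + k*y^4/4 + sqrt(2)*y^3/3 - y^2/2 - y


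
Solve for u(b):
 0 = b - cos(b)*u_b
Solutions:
 u(b) = C1 + Integral(b/cos(b), b)


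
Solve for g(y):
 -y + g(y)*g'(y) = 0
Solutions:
 g(y) = -sqrt(C1 + y^2)
 g(y) = sqrt(C1 + y^2)


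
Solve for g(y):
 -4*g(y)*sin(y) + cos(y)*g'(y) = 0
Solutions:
 g(y) = C1/cos(y)^4


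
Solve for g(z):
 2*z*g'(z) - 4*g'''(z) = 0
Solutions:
 g(z) = C1 + Integral(C2*airyai(2^(2/3)*z/2) + C3*airybi(2^(2/3)*z/2), z)


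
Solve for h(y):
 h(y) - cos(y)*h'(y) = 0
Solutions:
 h(y) = C1*sqrt(sin(y) + 1)/sqrt(sin(y) - 1)


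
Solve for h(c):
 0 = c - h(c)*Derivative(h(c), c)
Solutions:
 h(c) = -sqrt(C1 + c^2)
 h(c) = sqrt(C1 + c^2)


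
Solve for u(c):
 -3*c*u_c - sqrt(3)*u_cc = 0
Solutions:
 u(c) = C1 + C2*erf(sqrt(2)*3^(1/4)*c/2)


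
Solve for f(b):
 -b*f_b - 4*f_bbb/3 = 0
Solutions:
 f(b) = C1 + Integral(C2*airyai(-6^(1/3)*b/2) + C3*airybi(-6^(1/3)*b/2), b)


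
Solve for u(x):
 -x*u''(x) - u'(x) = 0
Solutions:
 u(x) = C1 + C2*log(x)


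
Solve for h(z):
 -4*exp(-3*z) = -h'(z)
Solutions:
 h(z) = C1 - 4*exp(-3*z)/3


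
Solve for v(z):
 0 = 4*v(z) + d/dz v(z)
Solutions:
 v(z) = C1*exp(-4*z)


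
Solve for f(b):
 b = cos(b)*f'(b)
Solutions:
 f(b) = C1 + Integral(b/cos(b), b)


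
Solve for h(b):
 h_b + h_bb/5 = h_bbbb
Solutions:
 h(b) = C1 + C2*exp(-b*(2*450^(1/3)/(sqrt(50565) + 225)^(1/3) + 60^(1/3)*(sqrt(50565) + 225)^(1/3))/60)*sin(3^(1/6)*b*(-20^(1/3)*3^(2/3)*(sqrt(50565) + 225)^(1/3) + 6*50^(1/3)/(sqrt(50565) + 225)^(1/3))/60) + C3*exp(-b*(2*450^(1/3)/(sqrt(50565) + 225)^(1/3) + 60^(1/3)*(sqrt(50565) + 225)^(1/3))/60)*cos(3^(1/6)*b*(-20^(1/3)*3^(2/3)*(sqrt(50565) + 225)^(1/3) + 6*50^(1/3)/(sqrt(50565) + 225)^(1/3))/60) + C4*exp(b*(2*450^(1/3)/(sqrt(50565) + 225)^(1/3) + 60^(1/3)*(sqrt(50565) + 225)^(1/3))/30)


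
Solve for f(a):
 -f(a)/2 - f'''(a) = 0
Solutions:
 f(a) = C3*exp(-2^(2/3)*a/2) + (C1*sin(2^(2/3)*sqrt(3)*a/4) + C2*cos(2^(2/3)*sqrt(3)*a/4))*exp(2^(2/3)*a/4)


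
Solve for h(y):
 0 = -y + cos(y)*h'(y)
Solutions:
 h(y) = C1 + Integral(y/cos(y), y)


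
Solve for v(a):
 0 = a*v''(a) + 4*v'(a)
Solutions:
 v(a) = C1 + C2/a^3


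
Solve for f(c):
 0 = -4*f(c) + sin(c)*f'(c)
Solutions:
 f(c) = C1*(cos(c)^2 - 2*cos(c) + 1)/(cos(c)^2 + 2*cos(c) + 1)


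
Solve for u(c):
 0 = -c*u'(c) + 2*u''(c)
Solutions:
 u(c) = C1 + C2*erfi(c/2)


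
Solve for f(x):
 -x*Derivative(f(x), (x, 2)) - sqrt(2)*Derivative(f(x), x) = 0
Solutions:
 f(x) = C1 + C2*x^(1 - sqrt(2))


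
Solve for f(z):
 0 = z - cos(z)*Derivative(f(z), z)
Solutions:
 f(z) = C1 + Integral(z/cos(z), z)


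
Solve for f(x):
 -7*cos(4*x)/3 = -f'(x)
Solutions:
 f(x) = C1 + 7*sin(4*x)/12


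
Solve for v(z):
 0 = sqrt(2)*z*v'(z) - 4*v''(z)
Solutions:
 v(z) = C1 + C2*erfi(2^(3/4)*z/4)


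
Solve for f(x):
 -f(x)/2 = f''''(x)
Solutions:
 f(x) = (C1*sin(2^(1/4)*x/2) + C2*cos(2^(1/4)*x/2))*exp(-2^(1/4)*x/2) + (C3*sin(2^(1/4)*x/2) + C4*cos(2^(1/4)*x/2))*exp(2^(1/4)*x/2)


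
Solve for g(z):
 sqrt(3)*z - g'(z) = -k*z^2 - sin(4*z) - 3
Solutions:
 g(z) = C1 + k*z^3/3 + sqrt(3)*z^2/2 + 3*z - cos(4*z)/4


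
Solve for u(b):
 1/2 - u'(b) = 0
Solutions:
 u(b) = C1 + b/2


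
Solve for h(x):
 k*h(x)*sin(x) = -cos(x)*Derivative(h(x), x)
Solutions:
 h(x) = C1*exp(k*log(cos(x)))


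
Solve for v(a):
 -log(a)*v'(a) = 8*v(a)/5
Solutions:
 v(a) = C1*exp(-8*li(a)/5)


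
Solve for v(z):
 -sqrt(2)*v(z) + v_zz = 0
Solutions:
 v(z) = C1*exp(-2^(1/4)*z) + C2*exp(2^(1/4)*z)


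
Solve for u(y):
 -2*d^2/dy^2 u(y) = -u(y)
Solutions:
 u(y) = C1*exp(-sqrt(2)*y/2) + C2*exp(sqrt(2)*y/2)


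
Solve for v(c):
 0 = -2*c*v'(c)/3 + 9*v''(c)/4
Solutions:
 v(c) = C1 + C2*erfi(2*sqrt(3)*c/9)


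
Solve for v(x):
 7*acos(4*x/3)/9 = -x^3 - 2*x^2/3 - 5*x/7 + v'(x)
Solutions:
 v(x) = C1 + x^4/4 + 2*x^3/9 + 5*x^2/14 + 7*x*acos(4*x/3)/9 - 7*sqrt(9 - 16*x^2)/36


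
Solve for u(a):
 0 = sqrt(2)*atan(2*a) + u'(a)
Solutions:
 u(a) = C1 - sqrt(2)*(a*atan(2*a) - log(4*a^2 + 1)/4)


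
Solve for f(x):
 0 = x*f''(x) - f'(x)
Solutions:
 f(x) = C1 + C2*x^2


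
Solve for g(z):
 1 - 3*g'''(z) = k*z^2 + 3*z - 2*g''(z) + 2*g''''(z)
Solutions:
 g(z) = C1 + C2*z + C3*exp(-2*z) + C4*exp(z/2) + k*z^4/24 + z^3*(k + 1)/4 + z^2*(13*k + 7)/8


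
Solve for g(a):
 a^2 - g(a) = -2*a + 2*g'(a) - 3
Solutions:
 g(a) = C1*exp(-a/2) + a^2 - 2*a + 7


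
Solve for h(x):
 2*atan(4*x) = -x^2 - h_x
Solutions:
 h(x) = C1 - x^3/3 - 2*x*atan(4*x) + log(16*x^2 + 1)/4


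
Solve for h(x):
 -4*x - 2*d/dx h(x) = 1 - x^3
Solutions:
 h(x) = C1 + x^4/8 - x^2 - x/2


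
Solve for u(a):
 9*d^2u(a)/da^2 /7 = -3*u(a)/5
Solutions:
 u(a) = C1*sin(sqrt(105)*a/15) + C2*cos(sqrt(105)*a/15)


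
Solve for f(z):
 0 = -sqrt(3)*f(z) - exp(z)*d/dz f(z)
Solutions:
 f(z) = C1*exp(sqrt(3)*exp(-z))


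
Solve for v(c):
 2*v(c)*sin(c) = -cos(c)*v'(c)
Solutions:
 v(c) = C1*cos(c)^2


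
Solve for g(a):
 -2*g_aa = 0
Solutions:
 g(a) = C1 + C2*a


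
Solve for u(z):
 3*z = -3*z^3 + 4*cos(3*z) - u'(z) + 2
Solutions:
 u(z) = C1 - 3*z^4/4 - 3*z^2/2 + 2*z + 4*sin(3*z)/3


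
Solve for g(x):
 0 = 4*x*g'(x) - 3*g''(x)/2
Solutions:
 g(x) = C1 + C2*erfi(2*sqrt(3)*x/3)


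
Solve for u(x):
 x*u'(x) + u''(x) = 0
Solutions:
 u(x) = C1 + C2*erf(sqrt(2)*x/2)


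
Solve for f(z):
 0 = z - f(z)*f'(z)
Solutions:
 f(z) = -sqrt(C1 + z^2)
 f(z) = sqrt(C1 + z^2)


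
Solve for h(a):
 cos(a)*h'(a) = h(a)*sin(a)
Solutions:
 h(a) = C1/cos(a)


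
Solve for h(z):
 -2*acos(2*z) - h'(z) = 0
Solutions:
 h(z) = C1 - 2*z*acos(2*z) + sqrt(1 - 4*z^2)


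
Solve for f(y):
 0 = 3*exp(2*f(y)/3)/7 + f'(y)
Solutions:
 f(y) = 3*log(-sqrt(-1/(C1 - 3*y))) - 3*log(2) + 3*log(42)/2
 f(y) = 3*log(-1/(C1 - 3*y))/2 - 3*log(2) + 3*log(42)/2


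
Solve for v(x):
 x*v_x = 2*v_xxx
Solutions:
 v(x) = C1 + Integral(C2*airyai(2^(2/3)*x/2) + C3*airybi(2^(2/3)*x/2), x)


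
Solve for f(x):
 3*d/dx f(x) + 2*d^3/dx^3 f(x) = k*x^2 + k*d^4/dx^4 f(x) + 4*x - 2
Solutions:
 f(x) = C1 + C2*exp(x*(-(sqrt(((81 + 16/k^2)^2 - 256/k^4)/k^2)/2 - 81/(2*k) - 8/k^3)^(1/3) + 2/k - 4/(k^2*(sqrt(((81 + 16/k^2)^2 - 256/k^4)/k^2)/2 - 81/(2*k) - 8/k^3)^(1/3)))/3) + C3*exp(x*((sqrt(((81 + 16/k^2)^2 - 256/k^4)/k^2)/2 - 81/(2*k) - 8/k^3)^(1/3) - sqrt(3)*I*(sqrt(((81 + 16/k^2)^2 - 256/k^4)/k^2)/2 - 81/(2*k) - 8/k^3)^(1/3) + 4/k - 16/(k^2*(-1 + sqrt(3)*I)*(sqrt(((81 + 16/k^2)^2 - 256/k^4)/k^2)/2 - 81/(2*k) - 8/k^3)^(1/3)))/6) + C4*exp(x*((sqrt(((81 + 16/k^2)^2 - 256/k^4)/k^2)/2 - 81/(2*k) - 8/k^3)^(1/3) + sqrt(3)*I*(sqrt(((81 + 16/k^2)^2 - 256/k^4)/k^2)/2 - 81/(2*k) - 8/k^3)^(1/3) + 4/k + 16/(k^2*(1 + sqrt(3)*I)*(sqrt(((81 + 16/k^2)^2 - 256/k^4)/k^2)/2 - 81/(2*k) - 8/k^3)^(1/3)))/6) + k*x^3/9 - 4*k*x/9 + 2*x^2/3 - 2*x/3


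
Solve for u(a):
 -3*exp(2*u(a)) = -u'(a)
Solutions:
 u(a) = log(-sqrt(-1/(C1 + 3*a))) - log(2)/2
 u(a) = log(-1/(C1 + 3*a))/2 - log(2)/2


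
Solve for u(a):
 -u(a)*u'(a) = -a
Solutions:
 u(a) = -sqrt(C1 + a^2)
 u(a) = sqrt(C1 + a^2)


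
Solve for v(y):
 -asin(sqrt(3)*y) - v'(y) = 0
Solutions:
 v(y) = C1 - y*asin(sqrt(3)*y) - sqrt(3)*sqrt(1 - 3*y^2)/3


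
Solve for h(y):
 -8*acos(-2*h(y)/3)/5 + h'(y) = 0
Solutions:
 Integral(1/acos(-2*_y/3), (_y, h(y))) = C1 + 8*y/5


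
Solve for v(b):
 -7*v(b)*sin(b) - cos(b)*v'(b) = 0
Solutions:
 v(b) = C1*cos(b)^7


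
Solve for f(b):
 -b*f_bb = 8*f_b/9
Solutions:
 f(b) = C1 + C2*b^(1/9)


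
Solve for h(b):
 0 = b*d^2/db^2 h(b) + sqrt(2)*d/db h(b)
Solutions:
 h(b) = C1 + C2*b^(1 - sqrt(2))


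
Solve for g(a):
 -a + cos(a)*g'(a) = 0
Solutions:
 g(a) = C1 + Integral(a/cos(a), a)


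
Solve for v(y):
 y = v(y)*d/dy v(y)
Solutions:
 v(y) = -sqrt(C1 + y^2)
 v(y) = sqrt(C1 + y^2)


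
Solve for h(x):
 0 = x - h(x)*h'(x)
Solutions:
 h(x) = -sqrt(C1 + x^2)
 h(x) = sqrt(C1 + x^2)


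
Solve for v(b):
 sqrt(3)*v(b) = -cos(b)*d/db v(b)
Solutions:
 v(b) = C1*(sin(b) - 1)^(sqrt(3)/2)/(sin(b) + 1)^(sqrt(3)/2)


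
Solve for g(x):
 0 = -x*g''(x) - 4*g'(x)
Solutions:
 g(x) = C1 + C2/x^3


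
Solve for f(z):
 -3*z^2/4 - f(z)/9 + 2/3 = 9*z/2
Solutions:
 f(z) = -27*z^2/4 - 81*z/2 + 6


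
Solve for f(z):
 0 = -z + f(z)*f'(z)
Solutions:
 f(z) = -sqrt(C1 + z^2)
 f(z) = sqrt(C1 + z^2)


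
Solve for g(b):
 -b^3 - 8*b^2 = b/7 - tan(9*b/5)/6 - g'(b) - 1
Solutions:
 g(b) = C1 + b^4/4 + 8*b^3/3 + b^2/14 - b + 5*log(cos(9*b/5))/54


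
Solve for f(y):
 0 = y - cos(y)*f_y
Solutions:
 f(y) = C1 + Integral(y/cos(y), y)


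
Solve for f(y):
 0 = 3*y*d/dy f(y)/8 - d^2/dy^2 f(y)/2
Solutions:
 f(y) = C1 + C2*erfi(sqrt(6)*y/4)


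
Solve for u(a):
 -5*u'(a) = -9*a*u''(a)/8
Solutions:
 u(a) = C1 + C2*a^(49/9)


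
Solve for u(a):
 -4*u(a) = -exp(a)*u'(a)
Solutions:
 u(a) = C1*exp(-4*exp(-a))


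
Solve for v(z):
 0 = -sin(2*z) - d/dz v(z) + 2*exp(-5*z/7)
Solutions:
 v(z) = C1 + cos(2*z)/2 - 14*exp(-5*z/7)/5


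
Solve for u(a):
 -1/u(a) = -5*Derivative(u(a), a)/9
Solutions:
 u(a) = -sqrt(C1 + 90*a)/5
 u(a) = sqrt(C1 + 90*a)/5


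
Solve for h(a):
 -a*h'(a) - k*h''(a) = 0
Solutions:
 h(a) = C1 + C2*sqrt(k)*erf(sqrt(2)*a*sqrt(1/k)/2)


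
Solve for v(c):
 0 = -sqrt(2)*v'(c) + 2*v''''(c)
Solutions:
 v(c) = C1 + C4*exp(2^(5/6)*c/2) + (C2*sin(2^(5/6)*sqrt(3)*c/4) + C3*cos(2^(5/6)*sqrt(3)*c/4))*exp(-2^(5/6)*c/4)


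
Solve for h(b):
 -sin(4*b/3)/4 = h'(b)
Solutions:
 h(b) = C1 + 3*cos(4*b/3)/16


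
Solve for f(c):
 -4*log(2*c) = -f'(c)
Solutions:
 f(c) = C1 + 4*c*log(c) - 4*c + c*log(16)


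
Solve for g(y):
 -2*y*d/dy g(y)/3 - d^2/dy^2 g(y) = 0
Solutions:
 g(y) = C1 + C2*erf(sqrt(3)*y/3)


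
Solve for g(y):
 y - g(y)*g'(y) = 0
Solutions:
 g(y) = -sqrt(C1 + y^2)
 g(y) = sqrt(C1 + y^2)


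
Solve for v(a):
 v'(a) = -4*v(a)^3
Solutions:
 v(a) = -sqrt(2)*sqrt(-1/(C1 - 4*a))/2
 v(a) = sqrt(2)*sqrt(-1/(C1 - 4*a))/2


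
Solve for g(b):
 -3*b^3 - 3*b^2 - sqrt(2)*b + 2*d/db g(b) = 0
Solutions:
 g(b) = C1 + 3*b^4/8 + b^3/2 + sqrt(2)*b^2/4


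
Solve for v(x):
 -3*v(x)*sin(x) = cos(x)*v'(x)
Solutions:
 v(x) = C1*cos(x)^3


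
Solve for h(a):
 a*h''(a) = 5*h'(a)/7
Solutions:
 h(a) = C1 + C2*a^(12/7)


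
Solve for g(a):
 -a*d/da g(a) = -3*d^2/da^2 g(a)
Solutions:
 g(a) = C1 + C2*erfi(sqrt(6)*a/6)


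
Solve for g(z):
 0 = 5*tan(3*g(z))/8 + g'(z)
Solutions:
 g(z) = -asin(C1*exp(-15*z/8))/3 + pi/3
 g(z) = asin(C1*exp(-15*z/8))/3


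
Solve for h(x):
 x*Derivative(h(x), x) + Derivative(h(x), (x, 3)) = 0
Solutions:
 h(x) = C1 + Integral(C2*airyai(-x) + C3*airybi(-x), x)


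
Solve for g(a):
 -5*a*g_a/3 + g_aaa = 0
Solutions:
 g(a) = C1 + Integral(C2*airyai(3^(2/3)*5^(1/3)*a/3) + C3*airybi(3^(2/3)*5^(1/3)*a/3), a)


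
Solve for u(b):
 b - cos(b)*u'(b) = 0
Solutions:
 u(b) = C1 + Integral(b/cos(b), b)


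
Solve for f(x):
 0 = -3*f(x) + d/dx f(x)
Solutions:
 f(x) = C1*exp(3*x)


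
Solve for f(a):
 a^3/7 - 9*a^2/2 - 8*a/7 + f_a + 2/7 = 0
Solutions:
 f(a) = C1 - a^4/28 + 3*a^3/2 + 4*a^2/7 - 2*a/7


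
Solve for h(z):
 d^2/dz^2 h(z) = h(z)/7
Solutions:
 h(z) = C1*exp(-sqrt(7)*z/7) + C2*exp(sqrt(7)*z/7)


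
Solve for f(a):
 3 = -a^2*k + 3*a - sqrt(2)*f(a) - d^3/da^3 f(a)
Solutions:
 f(a) = C3*exp(-2^(1/6)*a) - sqrt(2)*a^2*k/2 + 3*sqrt(2)*a/2 + (C1*sin(2^(1/6)*sqrt(3)*a/2) + C2*cos(2^(1/6)*sqrt(3)*a/2))*exp(2^(1/6)*a/2) - 3*sqrt(2)/2


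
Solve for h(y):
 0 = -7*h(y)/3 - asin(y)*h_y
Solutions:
 h(y) = C1*exp(-7*Integral(1/asin(y), y)/3)


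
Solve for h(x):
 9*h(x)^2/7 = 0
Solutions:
 h(x) = 0


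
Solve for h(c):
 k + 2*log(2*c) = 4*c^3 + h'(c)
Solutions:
 h(c) = C1 - c^4 + c*k + 2*c*log(c) - 2*c + c*log(4)


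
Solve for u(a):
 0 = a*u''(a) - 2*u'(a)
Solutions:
 u(a) = C1 + C2*a^3


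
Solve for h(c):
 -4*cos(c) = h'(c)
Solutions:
 h(c) = C1 - 4*sin(c)


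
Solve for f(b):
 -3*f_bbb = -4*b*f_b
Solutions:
 f(b) = C1 + Integral(C2*airyai(6^(2/3)*b/3) + C3*airybi(6^(2/3)*b/3), b)


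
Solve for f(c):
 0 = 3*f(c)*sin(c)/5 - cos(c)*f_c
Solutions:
 f(c) = C1/cos(c)^(3/5)


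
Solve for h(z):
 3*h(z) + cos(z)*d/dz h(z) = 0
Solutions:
 h(z) = C1*(sin(z) - 1)^(3/2)/(sin(z) + 1)^(3/2)


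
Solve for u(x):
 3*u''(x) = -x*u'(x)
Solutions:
 u(x) = C1 + C2*erf(sqrt(6)*x/6)


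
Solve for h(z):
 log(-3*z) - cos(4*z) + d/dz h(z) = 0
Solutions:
 h(z) = C1 - z*log(-z) - z*log(3) + z + sin(4*z)/4


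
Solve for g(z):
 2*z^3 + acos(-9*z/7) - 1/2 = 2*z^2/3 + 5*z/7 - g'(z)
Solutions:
 g(z) = C1 - z^4/2 + 2*z^3/9 + 5*z^2/14 - z*acos(-9*z/7) + z/2 - sqrt(49 - 81*z^2)/9


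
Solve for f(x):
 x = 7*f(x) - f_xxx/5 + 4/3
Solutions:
 f(x) = C3*exp(35^(1/3)*x) + x/7 + (C1*sin(sqrt(3)*35^(1/3)*x/2) + C2*cos(sqrt(3)*35^(1/3)*x/2))*exp(-35^(1/3)*x/2) - 4/21


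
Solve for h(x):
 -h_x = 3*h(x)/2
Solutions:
 h(x) = C1*exp(-3*x/2)


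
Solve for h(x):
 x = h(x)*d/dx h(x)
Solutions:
 h(x) = -sqrt(C1 + x^2)
 h(x) = sqrt(C1 + x^2)


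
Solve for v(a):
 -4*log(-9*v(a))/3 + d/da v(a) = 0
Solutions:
 -3*Integral(1/(log(-_y) + 2*log(3)), (_y, v(a)))/4 = C1 - a


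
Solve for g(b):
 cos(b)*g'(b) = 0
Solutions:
 g(b) = C1


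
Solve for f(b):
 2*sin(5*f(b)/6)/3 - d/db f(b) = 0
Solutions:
 -2*b/3 + 3*log(cos(5*f(b)/6) - 1)/5 - 3*log(cos(5*f(b)/6) + 1)/5 = C1


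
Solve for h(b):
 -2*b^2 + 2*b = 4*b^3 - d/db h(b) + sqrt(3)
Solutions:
 h(b) = C1 + b^4 + 2*b^3/3 - b^2 + sqrt(3)*b


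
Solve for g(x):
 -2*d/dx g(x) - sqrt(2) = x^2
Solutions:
 g(x) = C1 - x^3/6 - sqrt(2)*x/2


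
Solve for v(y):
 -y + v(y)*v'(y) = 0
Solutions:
 v(y) = -sqrt(C1 + y^2)
 v(y) = sqrt(C1 + y^2)


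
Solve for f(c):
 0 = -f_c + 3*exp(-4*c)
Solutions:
 f(c) = C1 - 3*exp(-4*c)/4


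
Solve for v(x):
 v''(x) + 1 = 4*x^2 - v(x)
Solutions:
 v(x) = C1*sin(x) + C2*cos(x) + 4*x^2 - 9


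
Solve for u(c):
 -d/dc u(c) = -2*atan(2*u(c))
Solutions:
 Integral(1/atan(2*_y), (_y, u(c))) = C1 + 2*c


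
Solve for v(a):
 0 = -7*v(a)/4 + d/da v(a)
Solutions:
 v(a) = C1*exp(7*a/4)


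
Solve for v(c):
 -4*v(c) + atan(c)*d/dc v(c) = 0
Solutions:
 v(c) = C1*exp(4*Integral(1/atan(c), c))


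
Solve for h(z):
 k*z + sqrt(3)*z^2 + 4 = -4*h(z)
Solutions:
 h(z) = -k*z/4 - sqrt(3)*z^2/4 - 1


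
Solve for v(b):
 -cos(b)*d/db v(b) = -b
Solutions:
 v(b) = C1 + Integral(b/cos(b), b)


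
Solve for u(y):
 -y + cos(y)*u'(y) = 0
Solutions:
 u(y) = C1 + Integral(y/cos(y), y)


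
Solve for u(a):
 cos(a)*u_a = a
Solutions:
 u(a) = C1 + Integral(a/cos(a), a)


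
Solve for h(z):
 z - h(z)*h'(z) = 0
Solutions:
 h(z) = -sqrt(C1 + z^2)
 h(z) = sqrt(C1 + z^2)


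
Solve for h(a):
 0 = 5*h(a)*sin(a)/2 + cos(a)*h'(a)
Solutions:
 h(a) = C1*cos(a)^(5/2)


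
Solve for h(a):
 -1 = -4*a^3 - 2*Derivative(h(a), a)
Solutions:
 h(a) = C1 - a^4/2 + a/2


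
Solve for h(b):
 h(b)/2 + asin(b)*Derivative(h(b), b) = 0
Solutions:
 h(b) = C1*exp(-Integral(1/asin(b), b)/2)


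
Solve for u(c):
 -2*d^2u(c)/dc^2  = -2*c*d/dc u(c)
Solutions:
 u(c) = C1 + C2*erfi(sqrt(2)*c/2)


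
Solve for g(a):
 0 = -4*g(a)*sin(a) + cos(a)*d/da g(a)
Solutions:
 g(a) = C1/cos(a)^4


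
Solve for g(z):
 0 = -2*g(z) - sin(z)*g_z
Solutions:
 g(z) = C1*(cos(z) + 1)/(cos(z) - 1)


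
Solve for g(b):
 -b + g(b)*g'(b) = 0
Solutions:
 g(b) = -sqrt(C1 + b^2)
 g(b) = sqrt(C1 + b^2)


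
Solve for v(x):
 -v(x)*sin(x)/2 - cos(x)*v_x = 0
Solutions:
 v(x) = C1*sqrt(cos(x))


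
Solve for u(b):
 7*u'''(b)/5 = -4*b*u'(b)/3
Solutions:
 u(b) = C1 + Integral(C2*airyai(-20^(1/3)*21^(2/3)*b/21) + C3*airybi(-20^(1/3)*21^(2/3)*b/21), b)


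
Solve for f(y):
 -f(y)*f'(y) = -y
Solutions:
 f(y) = -sqrt(C1 + y^2)
 f(y) = sqrt(C1 + y^2)


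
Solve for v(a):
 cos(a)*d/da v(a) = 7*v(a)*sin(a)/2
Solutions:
 v(a) = C1/cos(a)^(7/2)


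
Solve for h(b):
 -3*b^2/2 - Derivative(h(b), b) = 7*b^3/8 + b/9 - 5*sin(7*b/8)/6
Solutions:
 h(b) = C1 - 7*b^4/32 - b^3/2 - b^2/18 - 20*cos(7*b/8)/21


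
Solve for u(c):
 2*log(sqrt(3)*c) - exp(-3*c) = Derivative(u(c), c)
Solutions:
 u(c) = C1 + 2*c*log(c) + c*(-2 + log(3)) + exp(-3*c)/3


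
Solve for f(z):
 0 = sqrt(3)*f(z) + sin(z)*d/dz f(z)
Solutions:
 f(z) = C1*(cos(z) + 1)^(sqrt(3)/2)/(cos(z) - 1)^(sqrt(3)/2)


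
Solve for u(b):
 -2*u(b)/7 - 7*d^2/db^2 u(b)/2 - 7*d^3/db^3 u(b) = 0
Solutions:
 u(b) = C1*exp(b*(-14 + 7*7^(2/3)/(12*sqrt(471) + 265)^(1/3) + 7^(1/3)*(12*sqrt(471) + 265)^(1/3))/84)*sin(sqrt(3)*7^(1/3)*b*(-(12*sqrt(471) + 265)^(1/3) + 7*7^(1/3)/(12*sqrt(471) + 265)^(1/3))/84) + C2*exp(b*(-14 + 7*7^(2/3)/(12*sqrt(471) + 265)^(1/3) + 7^(1/3)*(12*sqrt(471) + 265)^(1/3))/84)*cos(sqrt(3)*7^(1/3)*b*(-(12*sqrt(471) + 265)^(1/3) + 7*7^(1/3)/(12*sqrt(471) + 265)^(1/3))/84) + C3*exp(-b*(7*7^(2/3)/(12*sqrt(471) + 265)^(1/3) + 7 + 7^(1/3)*(12*sqrt(471) + 265)^(1/3))/42)


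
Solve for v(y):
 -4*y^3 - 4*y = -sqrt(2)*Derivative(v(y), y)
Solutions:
 v(y) = C1 + sqrt(2)*y^4/2 + sqrt(2)*y^2


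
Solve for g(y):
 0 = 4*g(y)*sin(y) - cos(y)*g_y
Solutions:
 g(y) = C1/cos(y)^4


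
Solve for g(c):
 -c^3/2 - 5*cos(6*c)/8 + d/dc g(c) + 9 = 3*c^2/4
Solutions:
 g(c) = C1 + c^4/8 + c^3/4 - 9*c + 5*sin(6*c)/48


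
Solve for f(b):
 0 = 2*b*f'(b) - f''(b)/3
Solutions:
 f(b) = C1 + C2*erfi(sqrt(3)*b)


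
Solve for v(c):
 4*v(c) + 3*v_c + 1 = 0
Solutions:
 v(c) = C1*exp(-4*c/3) - 1/4


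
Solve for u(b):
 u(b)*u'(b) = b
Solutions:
 u(b) = -sqrt(C1 + b^2)
 u(b) = sqrt(C1 + b^2)


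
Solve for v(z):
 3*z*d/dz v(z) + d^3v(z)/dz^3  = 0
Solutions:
 v(z) = C1 + Integral(C2*airyai(-3^(1/3)*z) + C3*airybi(-3^(1/3)*z), z)


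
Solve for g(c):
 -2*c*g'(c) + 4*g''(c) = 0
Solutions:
 g(c) = C1 + C2*erfi(c/2)


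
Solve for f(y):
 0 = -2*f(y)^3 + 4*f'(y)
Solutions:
 f(y) = -sqrt(-1/(C1 + y))
 f(y) = sqrt(-1/(C1 + y))


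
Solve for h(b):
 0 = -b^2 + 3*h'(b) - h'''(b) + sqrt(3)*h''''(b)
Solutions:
 h(b) = C1 + C2*exp(b*(2*18^(1/3)/(27*sqrt(239) + 241*sqrt(3))^(1/3) + 4*sqrt(3) + 12^(1/3)*(27*sqrt(239) + 241*sqrt(3))^(1/3))/36)*sin(2^(1/3)*3^(1/6)*b*(-2^(1/3)*3^(2/3)*(27*sqrt(239) + 241*sqrt(3))^(1/3) + 6/(27*sqrt(239) + 241*sqrt(3))^(1/3))/36) + C3*exp(b*(2*18^(1/3)/(27*sqrt(239) + 241*sqrt(3))^(1/3) + 4*sqrt(3) + 12^(1/3)*(27*sqrt(239) + 241*sqrt(3))^(1/3))/36)*cos(2^(1/3)*3^(1/6)*b*(-2^(1/3)*3^(2/3)*(27*sqrt(239) + 241*sqrt(3))^(1/3) + 6/(27*sqrt(239) + 241*sqrt(3))^(1/3))/36) + C4*exp(b*(-12^(1/3)*(27*sqrt(239) + 241*sqrt(3))^(1/3) - 2*18^(1/3)/(27*sqrt(239) + 241*sqrt(3))^(1/3) + 2*sqrt(3))/18) + b^3/9 + 2*b/9


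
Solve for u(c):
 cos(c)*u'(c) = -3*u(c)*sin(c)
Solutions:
 u(c) = C1*cos(c)^3


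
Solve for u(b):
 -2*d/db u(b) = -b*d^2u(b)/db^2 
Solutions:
 u(b) = C1 + C2*b^3


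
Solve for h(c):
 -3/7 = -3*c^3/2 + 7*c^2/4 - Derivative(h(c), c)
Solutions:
 h(c) = C1 - 3*c^4/8 + 7*c^3/12 + 3*c/7


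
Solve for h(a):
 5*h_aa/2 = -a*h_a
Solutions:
 h(a) = C1 + C2*erf(sqrt(5)*a/5)


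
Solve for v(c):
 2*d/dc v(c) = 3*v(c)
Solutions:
 v(c) = C1*exp(3*c/2)


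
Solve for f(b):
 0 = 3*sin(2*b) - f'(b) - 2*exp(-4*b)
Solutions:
 f(b) = C1 - 3*cos(2*b)/2 + exp(-4*b)/2


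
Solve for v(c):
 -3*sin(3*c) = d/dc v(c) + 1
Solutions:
 v(c) = C1 - c + cos(3*c)


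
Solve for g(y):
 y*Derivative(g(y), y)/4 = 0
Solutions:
 g(y) = C1


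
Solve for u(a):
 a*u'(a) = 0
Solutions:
 u(a) = C1


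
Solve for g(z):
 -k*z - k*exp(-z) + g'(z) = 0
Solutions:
 g(z) = C1 + k*z^2/2 - k*exp(-z)


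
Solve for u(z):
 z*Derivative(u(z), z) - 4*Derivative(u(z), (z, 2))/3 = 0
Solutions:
 u(z) = C1 + C2*erfi(sqrt(6)*z/4)


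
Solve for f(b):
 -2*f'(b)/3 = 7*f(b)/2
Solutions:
 f(b) = C1*exp(-21*b/4)


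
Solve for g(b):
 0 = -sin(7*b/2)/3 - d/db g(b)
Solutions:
 g(b) = C1 + 2*cos(7*b/2)/21


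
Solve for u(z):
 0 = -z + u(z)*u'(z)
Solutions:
 u(z) = -sqrt(C1 + z^2)
 u(z) = sqrt(C1 + z^2)


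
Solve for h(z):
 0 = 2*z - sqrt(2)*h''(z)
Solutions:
 h(z) = C1 + C2*z + sqrt(2)*z^3/6


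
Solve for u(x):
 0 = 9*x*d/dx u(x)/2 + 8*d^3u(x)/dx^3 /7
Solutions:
 u(x) = C1 + Integral(C2*airyai(-2^(2/3)*63^(1/3)*x/4) + C3*airybi(-2^(2/3)*63^(1/3)*x/4), x)


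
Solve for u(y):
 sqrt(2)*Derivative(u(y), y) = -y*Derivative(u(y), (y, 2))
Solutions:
 u(y) = C1 + C2*y^(1 - sqrt(2))


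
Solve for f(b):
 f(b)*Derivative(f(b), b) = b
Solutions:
 f(b) = -sqrt(C1 + b^2)
 f(b) = sqrt(C1 + b^2)


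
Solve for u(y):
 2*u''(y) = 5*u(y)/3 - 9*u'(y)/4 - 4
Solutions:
 u(y) = C1*exp(y*(-27 + sqrt(2649))/48) + C2*exp(-y*(27 + sqrt(2649))/48) + 12/5


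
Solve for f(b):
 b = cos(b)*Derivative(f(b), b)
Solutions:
 f(b) = C1 + Integral(b/cos(b), b)


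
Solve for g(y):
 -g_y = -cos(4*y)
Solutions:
 g(y) = C1 + sin(4*y)/4


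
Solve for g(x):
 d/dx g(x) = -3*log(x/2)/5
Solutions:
 g(x) = C1 - 3*x*log(x)/5 + 3*x*log(2)/5 + 3*x/5


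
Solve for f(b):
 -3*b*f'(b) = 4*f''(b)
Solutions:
 f(b) = C1 + C2*erf(sqrt(6)*b/4)


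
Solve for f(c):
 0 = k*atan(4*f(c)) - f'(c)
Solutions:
 Integral(1/atan(4*_y), (_y, f(c))) = C1 + c*k


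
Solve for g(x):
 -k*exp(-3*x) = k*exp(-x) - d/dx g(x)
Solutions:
 g(x) = C1 - k*exp(-x) - k*exp(-3*x)/3


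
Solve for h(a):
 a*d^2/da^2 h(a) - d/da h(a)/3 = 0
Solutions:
 h(a) = C1 + C2*a^(4/3)


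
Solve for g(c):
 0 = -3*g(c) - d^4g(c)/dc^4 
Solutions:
 g(c) = (C1*sin(sqrt(2)*3^(1/4)*c/2) + C2*cos(sqrt(2)*3^(1/4)*c/2))*exp(-sqrt(2)*3^(1/4)*c/2) + (C3*sin(sqrt(2)*3^(1/4)*c/2) + C4*cos(sqrt(2)*3^(1/4)*c/2))*exp(sqrt(2)*3^(1/4)*c/2)


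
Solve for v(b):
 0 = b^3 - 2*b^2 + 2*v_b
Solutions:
 v(b) = C1 - b^4/8 + b^3/3


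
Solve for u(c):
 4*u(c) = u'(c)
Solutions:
 u(c) = C1*exp(4*c)


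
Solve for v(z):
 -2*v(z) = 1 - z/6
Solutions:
 v(z) = z/12 - 1/2


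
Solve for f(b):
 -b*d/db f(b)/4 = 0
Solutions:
 f(b) = C1


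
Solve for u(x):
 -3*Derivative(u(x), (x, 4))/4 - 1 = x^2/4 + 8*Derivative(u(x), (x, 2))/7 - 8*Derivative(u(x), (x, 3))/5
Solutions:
 u(x) = C1 + C2*x - 7*x^4/384 - 49*x^3/480 - 18501*x^2/25600 + (C3*sin(4*sqrt(266)*x/105) + C4*cos(4*sqrt(266)*x/105))*exp(16*x/15)


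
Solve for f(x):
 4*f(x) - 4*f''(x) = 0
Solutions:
 f(x) = C1*exp(-x) + C2*exp(x)


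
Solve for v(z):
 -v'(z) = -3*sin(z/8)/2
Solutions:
 v(z) = C1 - 12*cos(z/8)


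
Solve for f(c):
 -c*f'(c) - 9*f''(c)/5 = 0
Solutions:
 f(c) = C1 + C2*erf(sqrt(10)*c/6)


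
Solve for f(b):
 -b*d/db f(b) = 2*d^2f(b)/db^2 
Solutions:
 f(b) = C1 + C2*erf(b/2)


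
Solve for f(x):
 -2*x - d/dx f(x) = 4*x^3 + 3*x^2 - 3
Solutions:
 f(x) = C1 - x^4 - x^3 - x^2 + 3*x


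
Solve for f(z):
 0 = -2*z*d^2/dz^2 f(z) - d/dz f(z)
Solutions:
 f(z) = C1 + C2*sqrt(z)


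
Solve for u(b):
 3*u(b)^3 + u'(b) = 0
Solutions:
 u(b) = -sqrt(2)*sqrt(-1/(C1 - 3*b))/2
 u(b) = sqrt(2)*sqrt(-1/(C1 - 3*b))/2


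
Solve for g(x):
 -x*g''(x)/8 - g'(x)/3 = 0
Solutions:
 g(x) = C1 + C2/x^(5/3)


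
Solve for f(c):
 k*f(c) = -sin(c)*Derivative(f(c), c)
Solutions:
 f(c) = C1*exp(k*(-log(cos(c) - 1) + log(cos(c) + 1))/2)


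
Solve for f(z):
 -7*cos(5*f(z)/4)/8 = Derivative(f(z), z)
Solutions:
 7*z/8 - 2*log(sin(5*f(z)/4) - 1)/5 + 2*log(sin(5*f(z)/4) + 1)/5 = C1


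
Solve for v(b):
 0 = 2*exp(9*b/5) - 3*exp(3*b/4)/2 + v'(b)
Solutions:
 v(b) = C1 - 10*exp(9*b/5)/9 + 2*exp(3*b/4)


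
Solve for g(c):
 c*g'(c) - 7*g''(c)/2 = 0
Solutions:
 g(c) = C1 + C2*erfi(sqrt(7)*c/7)


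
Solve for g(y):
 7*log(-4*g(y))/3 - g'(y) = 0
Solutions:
 -3*Integral(1/(log(-_y) + 2*log(2)), (_y, g(y)))/7 = C1 - y


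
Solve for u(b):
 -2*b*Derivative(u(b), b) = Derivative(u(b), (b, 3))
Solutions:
 u(b) = C1 + Integral(C2*airyai(-2^(1/3)*b) + C3*airybi(-2^(1/3)*b), b)


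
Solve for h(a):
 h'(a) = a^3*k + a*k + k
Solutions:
 h(a) = C1 + a^4*k/4 + a^2*k/2 + a*k


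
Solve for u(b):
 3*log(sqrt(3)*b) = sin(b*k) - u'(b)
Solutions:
 u(b) = C1 - 3*b*log(b) - 3*b*log(3)/2 + 3*b + Piecewise((-cos(b*k)/k, Ne(k, 0)), (0, True))


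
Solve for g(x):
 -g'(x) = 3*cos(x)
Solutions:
 g(x) = C1 - 3*sin(x)


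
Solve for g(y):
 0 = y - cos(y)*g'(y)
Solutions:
 g(y) = C1 + Integral(y/cos(y), y)


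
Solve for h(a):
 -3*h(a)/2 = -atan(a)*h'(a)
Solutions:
 h(a) = C1*exp(3*Integral(1/atan(a), a)/2)


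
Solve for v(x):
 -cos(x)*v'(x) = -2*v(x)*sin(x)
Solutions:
 v(x) = C1/cos(x)^2


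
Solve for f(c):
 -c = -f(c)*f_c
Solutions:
 f(c) = -sqrt(C1 + c^2)
 f(c) = sqrt(C1 + c^2)


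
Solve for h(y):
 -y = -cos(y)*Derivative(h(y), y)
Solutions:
 h(y) = C1 + Integral(y/cos(y), y)


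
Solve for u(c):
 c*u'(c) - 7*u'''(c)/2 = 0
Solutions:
 u(c) = C1 + Integral(C2*airyai(2^(1/3)*7^(2/3)*c/7) + C3*airybi(2^(1/3)*7^(2/3)*c/7), c)


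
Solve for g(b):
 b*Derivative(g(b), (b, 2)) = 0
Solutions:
 g(b) = C1 + C2*b


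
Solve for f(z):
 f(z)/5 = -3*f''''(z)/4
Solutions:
 f(z) = (C1*sin(15^(3/4)*z/15) + C2*cos(15^(3/4)*z/15))*exp(-15^(3/4)*z/15) + (C3*sin(15^(3/4)*z/15) + C4*cos(15^(3/4)*z/15))*exp(15^(3/4)*z/15)
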